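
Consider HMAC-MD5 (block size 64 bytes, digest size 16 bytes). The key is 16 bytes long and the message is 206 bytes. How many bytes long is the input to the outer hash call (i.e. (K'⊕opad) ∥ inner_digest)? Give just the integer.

Key is 16 ≤ 64 bytes, zero-padded: |K'| = 64.
Outer input = (K'⊕opad) ∥ H(inner) → 64 + 16 = 80 bytes.

80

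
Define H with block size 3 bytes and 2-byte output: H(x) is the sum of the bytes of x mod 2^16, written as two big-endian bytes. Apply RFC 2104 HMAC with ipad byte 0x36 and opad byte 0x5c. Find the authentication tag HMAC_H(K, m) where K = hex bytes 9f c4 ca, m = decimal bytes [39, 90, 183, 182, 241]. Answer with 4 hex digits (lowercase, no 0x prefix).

Key hex bytes 9f c4 ca is exactly B = 3 bytes: K' = 9f c4 ca.
K' ⊕ ipad = a9 f2 fc.  K' ⊕ opad = c3 98 96.
Inner input = (K'⊕ipad) ∥ m = a9 f2 fc ∥ 27 5a b7 b6 f1.
Inner hash: sum = 169+242+252+39+90+183+182+241 = 1398 → 05 76.
Outer input = (K'⊕opad) ∥ inner = c3 98 96 ∥ 05 76.
Outer hash (tag): sum = 195+152+150+5+118 = 620 → 02 6c.

026c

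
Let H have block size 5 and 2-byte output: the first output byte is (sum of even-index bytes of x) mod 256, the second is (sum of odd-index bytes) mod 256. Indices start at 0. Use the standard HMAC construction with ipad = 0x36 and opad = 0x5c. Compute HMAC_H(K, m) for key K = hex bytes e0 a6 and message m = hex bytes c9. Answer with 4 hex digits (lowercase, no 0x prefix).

0398

Key hex bytes e0 a6 is 2 bytes ≤ B = 5; zero-pad to 5 bytes: K' = e0 a6 00 00 00.
K' ⊕ ipad = d6 90 36 36 36.  K' ⊕ opad = bc fa 5c 5c 5c.
Inner input = (K'⊕ipad) ∥ m = d6 90 36 36 36 ∥ c9.
Inner hash: even-index sum = 322 mod 256 = 66; odd-index sum = 399 mod 256 = 143 → 42 8f.
Outer input = (K'⊕opad) ∥ inner = bc fa 5c 5c 5c ∥ 42 8f.
Outer hash (tag): even-index sum = 515 mod 256 = 3; odd-index sum = 408 mod 256 = 152 → 03 98.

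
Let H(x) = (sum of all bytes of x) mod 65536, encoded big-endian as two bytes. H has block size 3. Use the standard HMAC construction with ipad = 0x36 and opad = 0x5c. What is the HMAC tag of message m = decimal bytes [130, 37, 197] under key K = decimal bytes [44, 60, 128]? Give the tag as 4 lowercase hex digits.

Key decimal bytes [44, 60, 128] = 2c 3c 80 is exactly B = 3 bytes: K' = 2c 3c 80.
K' ⊕ ipad = 1a 0a b6.  K' ⊕ opad = 70 60 dc.
Inner input = (K'⊕ipad) ∥ m = 1a 0a b6 ∥ 82 25 c5.
Inner hash: sum = 26+10+182+130+37+197 = 582 → 02 46.
Outer input = (K'⊕opad) ∥ inner = 70 60 dc ∥ 02 46.
Outer hash (tag): sum = 112+96+220+2+70 = 500 → 01 f4.

01f4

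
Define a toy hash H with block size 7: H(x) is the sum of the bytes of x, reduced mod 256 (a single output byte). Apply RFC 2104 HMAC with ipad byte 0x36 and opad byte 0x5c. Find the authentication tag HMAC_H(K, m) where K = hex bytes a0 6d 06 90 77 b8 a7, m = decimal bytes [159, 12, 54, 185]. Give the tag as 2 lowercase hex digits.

Key hex bytes a0 6d 06 90 77 b8 a7 is exactly B = 7 bytes: K' = a0 6d 06 90 77 b8 a7.
K' ⊕ ipad = 96 5b 30 a6 41 8e 91.  K' ⊕ opad = fc 31 5a cc 2b e4 fb.
Inner input = (K'⊕ipad) ∥ m = 96 5b 30 a6 41 8e 91 ∥ 9f 0c 36 b9.
Inner hash: sum = 150+91+48+166+65+142+145+159+12+54+185 = 1217; mod 256 = 193 → c1.
Outer input = (K'⊕opad) ∥ inner = fc 31 5a cc 2b e4 fb ∥ c1.
Outer hash (tag): sum = 252+49+90+204+43+228+251+193 = 1310; mod 256 = 30 → 1e.

1e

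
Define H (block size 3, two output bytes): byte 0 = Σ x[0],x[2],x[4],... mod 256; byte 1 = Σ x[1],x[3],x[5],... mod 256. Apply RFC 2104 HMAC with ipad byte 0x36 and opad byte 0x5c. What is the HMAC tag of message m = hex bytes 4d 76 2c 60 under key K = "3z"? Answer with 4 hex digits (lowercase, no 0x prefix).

9037

Key "3z" = 33 7a is 2 bytes ≤ B = 3; zero-pad to 3 bytes: K' = 33 7a 00.
K' ⊕ ipad = 05 4c 36.  K' ⊕ opad = 6f 26 5c.
Inner input = (K'⊕ipad) ∥ m = 05 4c 36 ∥ 4d 76 2c 60.
Inner hash: even-index sum = 273 mod 256 = 17; odd-index sum = 197 mod 256 = 197 → 11 c5.
Outer input = (K'⊕opad) ∥ inner = 6f 26 5c ∥ 11 c5.
Outer hash (tag): even-index sum = 400 mod 256 = 144; odd-index sum = 55 mod 256 = 55 → 90 37.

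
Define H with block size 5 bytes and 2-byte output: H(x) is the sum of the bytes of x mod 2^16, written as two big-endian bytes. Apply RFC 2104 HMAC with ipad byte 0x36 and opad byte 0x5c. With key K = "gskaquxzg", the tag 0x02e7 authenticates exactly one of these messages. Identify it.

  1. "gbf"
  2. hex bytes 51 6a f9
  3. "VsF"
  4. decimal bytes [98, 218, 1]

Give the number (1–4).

3

Key "gskaquxzg" = 67 73 6b 61 71 75 78 7a 67 is 9 bytes > B = 5, so hash it first: H(key) = 03 e5, then zero-pad to 5 bytes: K' = 03 e5 00 00 00.
K' ⊕ ipad = 35 d3 36 36 36; K' ⊕ opad = 5f b9 5c 5c 5c.
m1: inner = H(35 d3 36 36 36 67 62 66) = 02 d9; tag = H(5f b9 5c 5c 5c 02 d9) = 0307
m2: inner = H(35 d3 36 36 36 51 6a f9) = 03 5e; tag = H(5f b9 5c 5c 5c 03 5e) = 028d
m3: inner = H(35 d3 36 36 36 56 73 46) = 02 b9; tag = H(5f b9 5c 5c 5c 02 b9) = 02e7 ← matches
m4: inner = H(35 d3 36 36 36 62 da 01) = 02 e7; tag = H(5f b9 5c 5c 5c 02 e7) = 0315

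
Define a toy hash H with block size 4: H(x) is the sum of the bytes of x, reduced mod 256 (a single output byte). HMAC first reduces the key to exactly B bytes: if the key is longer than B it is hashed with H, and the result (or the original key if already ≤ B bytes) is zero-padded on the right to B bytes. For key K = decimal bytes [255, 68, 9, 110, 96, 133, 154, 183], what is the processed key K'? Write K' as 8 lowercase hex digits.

f0000000

|K| = 8 > B = 4, so first hash the key.
H(K): sum = 255+68+9+110+96+133+154+183 = 1008; mod 256 = 240 → f0.
Zero-pad H(K) = f0 to 4 bytes: K' = f0 00 00 00.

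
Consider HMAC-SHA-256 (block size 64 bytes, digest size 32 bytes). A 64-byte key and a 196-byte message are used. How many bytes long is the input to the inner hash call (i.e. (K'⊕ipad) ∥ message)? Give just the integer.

Key is 64 ≤ 64 bytes, zero-padded: |K'| = 64.
Inner input = (K'⊕ipad) ∥ m → 64 + 196 = 260 bytes.

260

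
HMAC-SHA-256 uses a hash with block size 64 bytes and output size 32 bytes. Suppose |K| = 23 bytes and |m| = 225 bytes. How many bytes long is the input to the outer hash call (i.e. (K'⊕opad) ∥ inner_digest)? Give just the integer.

96

Key is 23 ≤ 64 bytes, zero-padded: |K'| = 64.
Outer input = (K'⊕opad) ∥ H(inner) → 64 + 32 = 96 bytes.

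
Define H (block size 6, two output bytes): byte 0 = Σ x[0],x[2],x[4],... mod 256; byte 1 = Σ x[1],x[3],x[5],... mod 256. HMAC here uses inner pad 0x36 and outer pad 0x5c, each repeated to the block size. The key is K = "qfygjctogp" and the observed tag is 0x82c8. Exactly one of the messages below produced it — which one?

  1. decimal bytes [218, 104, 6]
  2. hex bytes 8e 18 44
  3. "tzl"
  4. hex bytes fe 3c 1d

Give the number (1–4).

Key "qfygjctogp" = 71 66 79 67 6a 63 74 6f 67 70 is 10 bytes > B = 6, so hash it first: H(key) = 2f 0f, then zero-pad to 6 bytes: K' = 2f 0f 00 00 00 00.
K' ⊕ ipad = 19 39 36 36 36 36; K' ⊕ opad = 73 53 5c 5c 5c 5c.
m1: inner = H(19 39 36 36 36 36 da 68 06) = 65 0d; tag = H(73 53 5c 5c 5c 5c 65 0d) = 9018
m2: inner = H(19 39 36 36 36 36 8e 18 44) = 57 bd; tag = H(73 53 5c 5c 5c 5c 57 bd) = 82c8 ← matches
m3: inner = H(19 39 36 36 36 36 74 7a 6c) = 65 1f; tag = H(73 53 5c 5c 5c 5c 65 1f) = 902a
m4: inner = H(19 39 36 36 36 36 fe 3c 1d) = a0 e1; tag = H(73 53 5c 5c 5c 5c a0 e1) = cbec

2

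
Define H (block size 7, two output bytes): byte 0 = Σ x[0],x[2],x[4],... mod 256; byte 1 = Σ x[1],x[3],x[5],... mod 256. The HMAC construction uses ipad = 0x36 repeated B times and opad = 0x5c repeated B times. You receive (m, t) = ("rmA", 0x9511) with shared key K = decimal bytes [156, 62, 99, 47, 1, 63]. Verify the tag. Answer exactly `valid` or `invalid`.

valid

Key decimal bytes [156, 62, 99, 47, 1, 63] = 9c 3e 63 2f 01 3f is 6 bytes ≤ B = 7; zero-pad to 7 bytes: K' = 9c 3e 63 2f 01 3f 00.
K' ⊕ ipad = aa 08 55 19 37 09 36; K' ⊕ opad = c0 62 3f 73 5d 63 5c.
Inner hash: even-index sum = 473 mod 256 = 217; odd-index sum = 221 mod 256 = 221 → d9 dd.
Outer hash (recomputed tag): even-index sum = 661 mod 256 = 149; odd-index sum = 529 mod 256 = 17 → 95 11.
Recomputed tag = 9511; claimed = 9511 → match.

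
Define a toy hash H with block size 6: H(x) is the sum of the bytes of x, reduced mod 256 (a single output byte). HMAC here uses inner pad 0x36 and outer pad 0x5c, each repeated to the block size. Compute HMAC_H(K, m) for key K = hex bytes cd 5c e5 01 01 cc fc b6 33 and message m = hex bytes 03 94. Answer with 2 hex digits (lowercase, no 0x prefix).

05

Key hex bytes cd 5c e5 01 01 cc fc b6 33 is 9 bytes > B = 6, so hash it first: H(key) = c1, then zero-pad to 6 bytes: K' = c1 00 00 00 00 00.
K' ⊕ ipad = f7 36 36 36 36 36.  K' ⊕ opad = 9d 5c 5c 5c 5c 5c.
Inner input = (K'⊕ipad) ∥ m = f7 36 36 36 36 36 ∥ 03 94.
Inner hash: sum = 247+54+54+54+54+54+3+148 = 668; mod 256 = 156 → 9c.
Outer input = (K'⊕opad) ∥ inner = 9d 5c 5c 5c 5c 5c ∥ 9c.
Outer hash (tag): sum = 157+92+92+92+92+92+156 = 773; mod 256 = 5 → 05.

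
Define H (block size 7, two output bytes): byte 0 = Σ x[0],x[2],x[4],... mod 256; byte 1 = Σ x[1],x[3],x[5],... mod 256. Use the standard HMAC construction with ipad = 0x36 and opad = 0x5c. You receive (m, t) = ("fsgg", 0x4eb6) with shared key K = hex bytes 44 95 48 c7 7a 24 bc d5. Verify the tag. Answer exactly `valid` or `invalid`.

Key hex bytes 44 95 48 c7 7a 24 bc d5 is 8 bytes > B = 7, so hash it first: H(key) = c2 55, then zero-pad to 7 bytes: K' = c2 55 00 00 00 00 00.
K' ⊕ ipad = f4 63 36 36 36 36 36; K' ⊕ opad = 9e 09 5c 5c 5c 5c 5c.
Inner hash: even-index sum = 624 mod 256 = 112; odd-index sum = 412 mod 256 = 156 → 70 9c.
Outer hash (recomputed tag): even-index sum = 590 mod 256 = 78; odd-index sum = 305 mod 256 = 49 → 4e 31.
Recomputed tag = 4e31; claimed = 4eb6 → mismatch.

invalid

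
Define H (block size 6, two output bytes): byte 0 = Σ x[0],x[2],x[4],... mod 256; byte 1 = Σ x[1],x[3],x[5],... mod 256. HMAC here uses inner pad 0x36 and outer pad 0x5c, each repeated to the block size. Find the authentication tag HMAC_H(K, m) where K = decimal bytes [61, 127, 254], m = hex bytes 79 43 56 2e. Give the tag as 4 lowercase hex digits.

3701

Key decimal bytes [61, 127, 254] = 3d 7f fe is 3 bytes ≤ B = 6; zero-pad to 6 bytes: K' = 3d 7f fe 00 00 00.
K' ⊕ ipad = 0b 49 c8 36 36 36.  K' ⊕ opad = 61 23 a2 5c 5c 5c.
Inner input = (K'⊕ipad) ∥ m = 0b 49 c8 36 36 36 ∥ 79 43 56 2e.
Inner hash: even-index sum = 472 mod 256 = 216; odd-index sum = 294 mod 256 = 38 → d8 26.
Outer input = (K'⊕opad) ∥ inner = 61 23 a2 5c 5c 5c ∥ d8 26.
Outer hash (tag): even-index sum = 567 mod 256 = 55; odd-index sum = 257 mod 256 = 1 → 37 01.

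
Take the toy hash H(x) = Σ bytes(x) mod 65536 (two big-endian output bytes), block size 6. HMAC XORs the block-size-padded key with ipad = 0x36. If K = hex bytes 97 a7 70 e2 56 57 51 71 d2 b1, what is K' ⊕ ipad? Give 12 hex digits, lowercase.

33b436363636

Key hex bytes 97 a7 70 e2 56 57 51 71 d2 b1 is 10 bytes > B = 6, so hash it first: H(key) = 05 82, then zero-pad to 6 bytes: K' = 05 82 00 00 00 00.
XOR each byte with 0x36: 05⊕36=33, 82⊕36=b4, 00⊕36=36, 00⊕36=36, 00⊕36=36, 00⊕36=36.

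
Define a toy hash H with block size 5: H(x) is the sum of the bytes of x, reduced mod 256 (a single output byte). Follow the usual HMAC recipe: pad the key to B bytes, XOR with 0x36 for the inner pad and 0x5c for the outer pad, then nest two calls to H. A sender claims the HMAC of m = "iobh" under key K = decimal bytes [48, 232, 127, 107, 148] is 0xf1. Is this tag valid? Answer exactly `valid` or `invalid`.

Key decimal bytes [48, 232, 127, 107, 148] = 30 e8 7f 6b 94 is exactly B = 5 bytes: K' = 30 e8 7f 6b 94.
K' ⊕ ipad = 06 de 49 5d a2; K' ⊕ opad = 6c b4 23 37 c8.
Inner hash: sum = 6+222+73+93+162+105+111+98+104 = 974; mod 256 = 206 → ce.
Outer hash (recomputed tag): sum = 108+180+35+55+200+206 = 784; mod 256 = 16 → 10.
Recomputed tag = 10; claimed = f1 → mismatch.

invalid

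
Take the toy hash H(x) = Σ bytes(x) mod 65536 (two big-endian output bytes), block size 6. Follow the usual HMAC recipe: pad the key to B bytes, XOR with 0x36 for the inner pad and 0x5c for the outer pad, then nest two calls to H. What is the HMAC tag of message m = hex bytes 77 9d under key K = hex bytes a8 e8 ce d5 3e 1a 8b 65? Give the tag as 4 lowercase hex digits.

Key hex bytes a8 e8 ce d5 3e 1a 8b 65 is 8 bytes > B = 6, so hash it first: H(key) = 04 7b, then zero-pad to 6 bytes: K' = 04 7b 00 00 00 00.
K' ⊕ ipad = 32 4d 36 36 36 36.  K' ⊕ opad = 58 27 5c 5c 5c 5c.
Inner input = (K'⊕ipad) ∥ m = 32 4d 36 36 36 36 ∥ 77 9d.
Inner hash: sum = 50+77+54+54+54+54+119+157 = 619 → 02 6b.
Outer input = (K'⊕opad) ∥ inner = 58 27 5c 5c 5c 5c ∥ 02 6b.
Outer hash (tag): sum = 88+39+92+92+92+92+2+107 = 604 → 02 5c.

025c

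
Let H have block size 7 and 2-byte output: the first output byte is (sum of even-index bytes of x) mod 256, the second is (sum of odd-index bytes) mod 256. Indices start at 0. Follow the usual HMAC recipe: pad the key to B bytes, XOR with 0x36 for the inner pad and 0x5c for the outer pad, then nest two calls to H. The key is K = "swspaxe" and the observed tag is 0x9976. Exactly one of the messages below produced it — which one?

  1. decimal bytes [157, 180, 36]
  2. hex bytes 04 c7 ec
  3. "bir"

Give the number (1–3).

2

Key "swspaxe" = 73 77 73 70 61 78 65 is exactly B = 7 bytes: K' = 73 77 73 70 61 78 65.
K' ⊕ ipad = 45 41 45 46 57 4e 53; K' ⊕ opad = 2f 2b 2f 2c 3d 24 39.
m1: inner = H(45 41 45 46 57 4e 53 9d b4 24) = e8 96; tag = H(2f 2b 2f 2c 3d 24 39 e8 96) = 6a63
m2: inner = H(45 41 45 46 57 4e 53 04 c7 ec) = fb c5; tag = H(2f 2b 2f 2c 3d 24 39 fb c5) = 9976 ← matches
m3: inner = H(45 41 45 46 57 4e 53 62 69 72) = 9d a9; tag = H(2f 2b 2f 2c 3d 24 39 9d a9) = 7d18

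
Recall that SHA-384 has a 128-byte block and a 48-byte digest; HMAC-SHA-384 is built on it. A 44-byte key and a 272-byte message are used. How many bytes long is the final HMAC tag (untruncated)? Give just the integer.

The tag is one SHA-384 digest: 48 bytes.

48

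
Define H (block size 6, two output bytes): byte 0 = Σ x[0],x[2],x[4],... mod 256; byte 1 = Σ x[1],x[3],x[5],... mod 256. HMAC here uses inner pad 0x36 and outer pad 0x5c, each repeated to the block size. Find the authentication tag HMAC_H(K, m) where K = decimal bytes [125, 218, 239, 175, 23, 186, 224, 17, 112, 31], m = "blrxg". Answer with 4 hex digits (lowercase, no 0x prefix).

Key decimal bytes [125, 218, 239, 175, 23, 186, 224, 17, 112, 31] = 7d da ef af 17 ba e0 11 70 1f is 10 bytes > B = 6, so hash it first: H(key) = d3 73, then zero-pad to 6 bytes: K' = d3 73 00 00 00 00.
K' ⊕ ipad = e5 45 36 36 36 36.  K' ⊕ opad = 8f 2f 5c 5c 5c 5c.
Inner input = (K'⊕ipad) ∥ m = e5 45 36 36 36 36 ∥ 62 6c 72 78 67.
Inner hash: even-index sum = 652 mod 256 = 140; odd-index sum = 405 mod 256 = 149 → 8c 95.
Outer input = (K'⊕opad) ∥ inner = 8f 2f 5c 5c 5c 5c ∥ 8c 95.
Outer hash (tag): even-index sum = 467 mod 256 = 211; odd-index sum = 380 mod 256 = 124 → d3 7c.

d37c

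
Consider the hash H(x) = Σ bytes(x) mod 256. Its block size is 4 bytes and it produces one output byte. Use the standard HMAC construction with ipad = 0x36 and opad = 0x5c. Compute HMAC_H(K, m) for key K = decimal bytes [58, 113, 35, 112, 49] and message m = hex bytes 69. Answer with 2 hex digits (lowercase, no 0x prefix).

ab

Key decimal bytes [58, 113, 35, 112, 49] = 3a 71 23 70 31 is 5 bytes > B = 4, so hash it first: H(key) = 6f, then zero-pad to 4 bytes: K' = 6f 00 00 00.
K' ⊕ ipad = 59 36 36 36.  K' ⊕ opad = 33 5c 5c 5c.
Inner input = (K'⊕ipad) ∥ m = 59 36 36 36 ∥ 69.
Inner hash: sum = 89+54+54+54+105 = 356; mod 256 = 100 → 64.
Outer input = (K'⊕opad) ∥ inner = 33 5c 5c 5c ∥ 64.
Outer hash (tag): sum = 51+92+92+92+100 = 427; mod 256 = 171 → ab.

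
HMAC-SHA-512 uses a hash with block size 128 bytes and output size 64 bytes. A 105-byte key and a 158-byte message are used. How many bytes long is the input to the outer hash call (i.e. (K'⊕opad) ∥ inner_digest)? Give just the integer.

192

Key is 105 ≤ 128 bytes, zero-padded: |K'| = 128.
Outer input = (K'⊕opad) ∥ H(inner) → 128 + 64 = 192 bytes.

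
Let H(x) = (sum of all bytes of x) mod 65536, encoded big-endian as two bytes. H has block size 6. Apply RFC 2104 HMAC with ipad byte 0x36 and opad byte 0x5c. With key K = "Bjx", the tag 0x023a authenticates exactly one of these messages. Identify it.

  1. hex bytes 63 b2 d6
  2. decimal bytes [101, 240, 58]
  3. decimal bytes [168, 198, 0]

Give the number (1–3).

Key "Bjx" = 42 6a 78 is 3 bytes ≤ B = 6; zero-pad to 6 bytes: K' = 42 6a 78 00 00 00.
K' ⊕ ipad = 74 5c 4e 36 36 36; K' ⊕ opad = 1e 36 24 5c 5c 5c.
m1: inner = H(74 5c 4e 36 36 36 63 b2 d6) = 03 ab; tag = H(1e 36 24 5c 5c 5c 03 ab) = 023a ← matches
m2: inner = H(74 5c 4e 36 36 36 65 f0 3a) = 03 4f; tag = H(1e 36 24 5c 5c 5c 03 4f) = 01de
m3: inner = H(74 5c 4e 36 36 36 a8 c6 00) = 03 2e; tag = H(1e 36 24 5c 5c 5c 03 2e) = 01bd

1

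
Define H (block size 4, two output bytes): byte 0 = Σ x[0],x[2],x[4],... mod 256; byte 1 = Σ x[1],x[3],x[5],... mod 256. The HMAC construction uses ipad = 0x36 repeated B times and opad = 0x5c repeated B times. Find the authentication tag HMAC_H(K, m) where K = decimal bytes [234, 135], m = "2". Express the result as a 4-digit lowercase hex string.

Key decimal bytes [234, 135] = ea 87 is 2 bytes ≤ B = 4; zero-pad to 4 bytes: K' = ea 87 00 00.
K' ⊕ ipad = dc b1 36 36.  K' ⊕ opad = b6 db 5c 5c.
Inner input = (K'⊕ipad) ∥ m = dc b1 36 36 ∥ 32.
Inner hash: even-index sum = 324 mod 256 = 68; odd-index sum = 231 mod 256 = 231 → 44 e7.
Outer input = (K'⊕opad) ∥ inner = b6 db 5c 5c ∥ 44 e7.
Outer hash (tag): even-index sum = 342 mod 256 = 86; odd-index sum = 542 mod 256 = 30 → 56 1e.

561e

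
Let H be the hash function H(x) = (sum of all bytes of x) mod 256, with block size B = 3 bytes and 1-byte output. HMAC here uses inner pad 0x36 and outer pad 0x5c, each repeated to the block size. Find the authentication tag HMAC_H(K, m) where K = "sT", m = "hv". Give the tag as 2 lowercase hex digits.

4e

Key "sT" = 73 54 is 2 bytes ≤ B = 3; zero-pad to 3 bytes: K' = 73 54 00.
K' ⊕ ipad = 45 62 36.  K' ⊕ opad = 2f 08 5c.
Inner input = (K'⊕ipad) ∥ m = 45 62 36 ∥ 68 76.
Inner hash: sum = 69+98+54+104+118 = 443; mod 256 = 187 → bb.
Outer input = (K'⊕opad) ∥ inner = 2f 08 5c ∥ bb.
Outer hash (tag): sum = 47+8+92+187 = 334; mod 256 = 78 → 4e.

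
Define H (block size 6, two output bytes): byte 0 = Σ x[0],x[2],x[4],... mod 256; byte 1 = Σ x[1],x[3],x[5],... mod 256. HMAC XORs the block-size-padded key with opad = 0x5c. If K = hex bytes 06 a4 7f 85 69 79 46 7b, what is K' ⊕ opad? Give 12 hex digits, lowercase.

68415c5c5c5c

Key hex bytes 06 a4 7f 85 69 79 46 7b is 8 bytes > B = 6, so hash it first: H(key) = 34 1d, then zero-pad to 6 bytes: K' = 34 1d 00 00 00 00.
XOR each byte with 0x5c: 34⊕5c=68, 1d⊕5c=41, 00⊕5c=5c, 00⊕5c=5c, 00⊕5c=5c, 00⊕5c=5c.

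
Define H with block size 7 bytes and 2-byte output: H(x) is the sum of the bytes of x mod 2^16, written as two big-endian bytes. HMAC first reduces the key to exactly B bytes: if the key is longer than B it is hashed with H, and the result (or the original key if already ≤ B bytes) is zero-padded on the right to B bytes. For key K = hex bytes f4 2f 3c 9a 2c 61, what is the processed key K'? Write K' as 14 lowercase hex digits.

Key hex bytes f4 2f 3c 9a 2c 61 is 6 bytes ≤ B = 7; zero-pad to 7 bytes: K' = f4 2f 3c 9a 2c 61 00.

f42f3c9a2c6100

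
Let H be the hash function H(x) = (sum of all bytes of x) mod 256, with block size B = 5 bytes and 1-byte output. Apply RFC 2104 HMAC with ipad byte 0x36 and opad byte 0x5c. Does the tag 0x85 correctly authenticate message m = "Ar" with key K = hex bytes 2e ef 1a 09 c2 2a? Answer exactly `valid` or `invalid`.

Key hex bytes 2e ef 1a 09 c2 2a is 6 bytes > B = 5, so hash it first: H(key) = 2c, then zero-pad to 5 bytes: K' = 2c 00 00 00 00.
K' ⊕ ipad = 1a 36 36 36 36; K' ⊕ opad = 70 5c 5c 5c 5c.
Inner hash: sum = 26+54+54+54+54+65+114 = 421; mod 256 = 165 → a5.
Outer hash (recomputed tag): sum = 112+92+92+92+92+165 = 645; mod 256 = 133 → 85.
Recomputed tag = 85; claimed = 85 → match.

valid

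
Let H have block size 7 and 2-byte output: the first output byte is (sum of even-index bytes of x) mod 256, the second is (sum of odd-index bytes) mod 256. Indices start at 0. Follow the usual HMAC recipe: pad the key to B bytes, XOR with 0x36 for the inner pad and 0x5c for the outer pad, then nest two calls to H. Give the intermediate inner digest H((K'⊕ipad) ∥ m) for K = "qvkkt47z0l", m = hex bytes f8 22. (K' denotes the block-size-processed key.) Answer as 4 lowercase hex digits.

Key "qvkkt47z0l" = 71 76 6b 6b 74 34 37 7a 30 6c is 10 bytes > B = 7, so hash it first: H(key) = b7 fb, then zero-pad to 7 bytes: K' = b7 fb 00 00 00 00 00.
K' ⊕ ipad = 81 cd 36 36 36 36 36.
Inner input = 81 cd 36 36 36 36 36 ∥ f8 22.
Inner hash: even-index sum = 325 mod 256 = 69; odd-index sum = 561 mod 256 = 49 → 45 31.

4531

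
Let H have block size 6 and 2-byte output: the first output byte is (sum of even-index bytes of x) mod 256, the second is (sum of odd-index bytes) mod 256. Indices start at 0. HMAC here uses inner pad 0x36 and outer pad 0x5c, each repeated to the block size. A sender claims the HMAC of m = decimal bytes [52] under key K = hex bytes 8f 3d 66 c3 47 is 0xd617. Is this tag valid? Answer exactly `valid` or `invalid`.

Key hex bytes 8f 3d 66 c3 47 is 5 bytes ≤ B = 6; zero-pad to 6 bytes: K' = 8f 3d 66 c3 47 00.
K' ⊕ ipad = b9 0b 50 f5 71 36; K' ⊕ opad = d3 61 3a 9f 1b 5c.
Inner hash: even-index sum = 430 mod 256 = 174; odd-index sum = 310 mod 256 = 54 → ae 36.
Outer hash (recomputed tag): even-index sum = 470 mod 256 = 214; odd-index sum = 402 mod 256 = 146 → d6 92.
Recomputed tag = d692; claimed = d617 → mismatch.

invalid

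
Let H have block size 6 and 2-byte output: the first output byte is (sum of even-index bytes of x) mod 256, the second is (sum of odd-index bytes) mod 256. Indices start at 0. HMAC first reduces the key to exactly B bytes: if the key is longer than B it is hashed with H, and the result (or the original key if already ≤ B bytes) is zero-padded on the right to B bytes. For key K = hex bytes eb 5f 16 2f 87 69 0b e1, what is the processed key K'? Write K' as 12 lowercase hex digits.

93d800000000

|K| = 8 > B = 6, so first hash the key.
H(K): even-index sum = 403 mod 256 = 147; odd-index sum = 472 mod 256 = 216 → 93 d8.
Zero-pad H(K) = 93 d8 to 6 bytes: K' = 93 d8 00 00 00 00.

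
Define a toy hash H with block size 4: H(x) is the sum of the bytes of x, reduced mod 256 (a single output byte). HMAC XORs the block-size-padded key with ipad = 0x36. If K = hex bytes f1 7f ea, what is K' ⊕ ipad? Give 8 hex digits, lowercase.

Key hex bytes f1 7f ea is 3 bytes ≤ B = 4; zero-pad to 4 bytes: K' = f1 7f ea 00.
XOR each byte with 0x36: f1⊕36=c7, 7f⊕36=49, ea⊕36=dc, 00⊕36=36.

c749dc36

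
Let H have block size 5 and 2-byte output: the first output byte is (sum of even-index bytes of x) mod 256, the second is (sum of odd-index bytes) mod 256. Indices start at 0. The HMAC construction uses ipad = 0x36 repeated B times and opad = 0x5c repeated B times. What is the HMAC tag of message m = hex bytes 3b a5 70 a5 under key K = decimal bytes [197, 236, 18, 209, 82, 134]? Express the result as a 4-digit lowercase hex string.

8350

Key decimal bytes [197, 236, 18, 209, 82, 134] = c5 ec 12 d1 52 86 is 6 bytes > B = 5, so hash it first: H(key) = 29 43, then zero-pad to 5 bytes: K' = 29 43 00 00 00.
K' ⊕ ipad = 1f 75 36 36 36.  K' ⊕ opad = 75 1f 5c 5c 5c.
Inner input = (K'⊕ipad) ∥ m = 1f 75 36 36 36 ∥ 3b a5 70 a5.
Inner hash: even-index sum = 469 mod 256 = 213; odd-index sum = 342 mod 256 = 86 → d5 56.
Outer input = (K'⊕opad) ∥ inner = 75 1f 5c 5c 5c ∥ d5 56.
Outer hash (tag): even-index sum = 387 mod 256 = 131; odd-index sum = 336 mod 256 = 80 → 83 50.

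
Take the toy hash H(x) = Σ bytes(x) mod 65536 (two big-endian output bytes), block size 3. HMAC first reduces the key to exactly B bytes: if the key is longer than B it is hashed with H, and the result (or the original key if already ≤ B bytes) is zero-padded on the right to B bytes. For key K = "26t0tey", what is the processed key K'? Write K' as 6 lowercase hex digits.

|K| = 7 > B = 3, so first hash the key.
H(K): sum = 50+54+116+48+116+101+121 = 606 → 02 5e.
Zero-pad H(K) = 02 5e to 3 bytes: K' = 02 5e 00.

025e00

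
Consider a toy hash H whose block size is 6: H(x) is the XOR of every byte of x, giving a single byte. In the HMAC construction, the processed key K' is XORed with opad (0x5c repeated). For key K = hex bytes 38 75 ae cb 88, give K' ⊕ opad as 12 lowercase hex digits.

Key hex bytes 38 75 ae cb 88 is 5 bytes ≤ B = 6; zero-pad to 6 bytes: K' = 38 75 ae cb 88 00.
XOR each byte with 0x5c: 38⊕5c=64, 75⊕5c=29, ae⊕5c=f2, cb⊕5c=97, 88⊕5c=d4, 00⊕5c=5c.

6429f297d45c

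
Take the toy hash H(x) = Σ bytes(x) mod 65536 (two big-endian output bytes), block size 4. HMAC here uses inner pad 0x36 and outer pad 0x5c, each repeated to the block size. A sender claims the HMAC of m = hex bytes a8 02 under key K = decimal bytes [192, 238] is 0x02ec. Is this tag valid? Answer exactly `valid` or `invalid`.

valid

Key decimal bytes [192, 238] = c0 ee is 2 bytes ≤ B = 4; zero-pad to 4 bytes: K' = c0 ee 00 00.
K' ⊕ ipad = f6 d8 36 36; K' ⊕ opad = 9c b2 5c 5c.
Inner hash: sum = 246+216+54+54+168+2 = 740 → 02 e4.
Outer hash (recomputed tag): sum = 156+178+92+92+2+228 = 748 → 02 ec.
Recomputed tag = 02ec; claimed = 02ec → match.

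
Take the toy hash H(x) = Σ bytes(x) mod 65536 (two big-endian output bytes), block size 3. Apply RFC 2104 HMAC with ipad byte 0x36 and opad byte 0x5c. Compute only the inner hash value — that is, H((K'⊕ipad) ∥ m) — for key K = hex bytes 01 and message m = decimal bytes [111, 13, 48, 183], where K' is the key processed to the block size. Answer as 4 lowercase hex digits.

Key hex bytes 01 is 1 byte ≤ B = 3; zero-pad to 3 bytes: K' = 01 00 00.
K' ⊕ ipad = 37 36 36.
Inner input = 37 36 36 ∥ 6f 0d 30 b7.
Inner hash: sum = 55+54+54+111+13+48+183 = 518 → 02 06.

0206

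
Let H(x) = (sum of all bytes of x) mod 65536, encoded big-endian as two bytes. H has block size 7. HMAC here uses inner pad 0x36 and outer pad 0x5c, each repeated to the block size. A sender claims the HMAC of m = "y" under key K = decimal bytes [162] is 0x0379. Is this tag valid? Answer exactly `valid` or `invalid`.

Key decimal bytes [162] = a2 is 1 byte ≤ B = 7; zero-pad to 7 bytes: K' = a2 00 00 00 00 00 00.
K' ⊕ ipad = 94 36 36 36 36 36 36; K' ⊕ opad = fe 5c 5c 5c 5c 5c 5c.
Inner hash: sum = 148+54+54+54+54+54+54+121 = 593 → 02 51.
Outer hash (recomputed tag): sum = 254+92+92+92+92+92+92+2+81 = 889 → 03 79.
Recomputed tag = 0379; claimed = 0379 → match.

valid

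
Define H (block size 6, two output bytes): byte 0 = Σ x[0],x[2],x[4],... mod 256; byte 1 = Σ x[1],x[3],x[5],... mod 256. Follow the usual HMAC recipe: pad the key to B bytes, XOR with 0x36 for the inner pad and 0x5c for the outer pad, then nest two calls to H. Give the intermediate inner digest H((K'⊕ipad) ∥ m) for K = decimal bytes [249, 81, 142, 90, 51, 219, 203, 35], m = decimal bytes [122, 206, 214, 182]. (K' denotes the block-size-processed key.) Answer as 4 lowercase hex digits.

6f8f

Key decimal bytes [249, 81, 142, 90, 51, 219, 203, 35] = f9 51 8e 5a 33 db cb 23 is 8 bytes > B = 6, so hash it first: H(key) = 85 a9, then zero-pad to 6 bytes: K' = 85 a9 00 00 00 00.
K' ⊕ ipad = b3 9f 36 36 36 36.
Inner input = b3 9f 36 36 36 36 ∥ 7a ce d6 b6.
Inner hash: even-index sum = 623 mod 256 = 111; odd-index sum = 655 mod 256 = 143 → 6f 8f.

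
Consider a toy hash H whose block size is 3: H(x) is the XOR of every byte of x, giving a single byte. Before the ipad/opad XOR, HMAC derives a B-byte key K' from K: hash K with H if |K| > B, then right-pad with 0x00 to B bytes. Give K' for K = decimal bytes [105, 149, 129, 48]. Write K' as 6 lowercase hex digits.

4d0000

|K| = 4 > B = 3, so first hash the key.
H(K): XOR 69⊕95⊕81⊕30 = 4d.
Zero-pad H(K) = 4d to 3 bytes: K' = 4d 00 00.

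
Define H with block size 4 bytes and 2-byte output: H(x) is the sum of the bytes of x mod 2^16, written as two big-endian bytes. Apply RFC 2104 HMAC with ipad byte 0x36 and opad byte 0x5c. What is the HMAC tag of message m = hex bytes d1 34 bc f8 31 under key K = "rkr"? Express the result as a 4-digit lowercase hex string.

Key "rkr" = 72 6b 72 is 3 bytes ≤ B = 4; zero-pad to 4 bytes: K' = 72 6b 72 00.
K' ⊕ ipad = 44 5d 44 36.  K' ⊕ opad = 2e 37 2e 5c.
Inner input = (K'⊕ipad) ∥ m = 44 5d 44 36 ∥ d1 34 bc f8 31.
Inner hash: sum = 68+93+68+54+209+52+188+248+49 = 1029 → 04 05.
Outer input = (K'⊕opad) ∥ inner = 2e 37 2e 5c ∥ 04 05.
Outer hash (tag): sum = 46+55+46+92+4+5 = 248 → 00 f8.

00f8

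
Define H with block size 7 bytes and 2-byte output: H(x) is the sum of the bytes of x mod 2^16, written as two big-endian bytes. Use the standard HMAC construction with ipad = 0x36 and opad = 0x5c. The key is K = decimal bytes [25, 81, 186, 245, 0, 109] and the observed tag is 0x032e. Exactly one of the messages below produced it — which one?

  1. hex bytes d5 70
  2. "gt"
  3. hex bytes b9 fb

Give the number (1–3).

3

Key decimal bytes [25, 81, 186, 245, 0, 109] = 19 51 ba f5 00 6d is 6 bytes ≤ B = 7; zero-pad to 7 bytes: K' = 19 51 ba f5 00 6d 00.
K' ⊕ ipad = 2f 67 8c c3 36 5b 36; K' ⊕ opad = 45 0d e6 a9 5c 31 5c.
m1: inner = H(2f 67 8c c3 36 5b 36 d5 70) = 03 f1; tag = H(45 0d e6 a9 5c 31 5c 03 f1) = 03be
m2: inner = H(2f 67 8c c3 36 5b 36 67 74) = 03 87; tag = H(45 0d e6 a9 5c 31 5c 03 87) = 0354
m3: inner = H(2f 67 8c c3 36 5b 36 b9 fb) = 04 60; tag = H(45 0d e6 a9 5c 31 5c 04 60) = 032e ← matches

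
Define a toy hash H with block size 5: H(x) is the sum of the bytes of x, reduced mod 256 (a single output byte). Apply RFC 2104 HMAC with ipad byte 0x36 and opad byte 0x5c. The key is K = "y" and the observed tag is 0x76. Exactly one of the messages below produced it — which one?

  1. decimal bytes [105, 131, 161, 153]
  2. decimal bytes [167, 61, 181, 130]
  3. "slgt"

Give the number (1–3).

3

Key "y" = 79 is 1 byte ≤ B = 5; zero-pad to 5 bytes: K' = 79 00 00 00 00.
K' ⊕ ipad = 4f 36 36 36 36; K' ⊕ opad = 25 5c 5c 5c 5c.
m1: inner = H(4f 36 36 36 36 69 83 a1 99) = 4d; tag = H(25 5c 5c 5c 5c 4d) = e2
m2: inner = H(4f 36 36 36 36 a7 3d b5 82) = 42; tag = H(25 5c 5c 5c 5c 42) = d7
m3: inner = H(4f 36 36 36 36 73 6c 67 74) = e1; tag = H(25 5c 5c 5c 5c e1) = 76 ← matches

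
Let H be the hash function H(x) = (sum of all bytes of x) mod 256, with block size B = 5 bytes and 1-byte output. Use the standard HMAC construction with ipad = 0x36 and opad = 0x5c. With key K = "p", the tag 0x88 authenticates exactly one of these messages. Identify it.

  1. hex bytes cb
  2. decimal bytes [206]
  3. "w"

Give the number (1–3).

Key "p" = 70 is 1 byte ≤ B = 5; zero-pad to 5 bytes: K' = 70 00 00 00 00.
K' ⊕ ipad = 46 36 36 36 36; K' ⊕ opad = 2c 5c 5c 5c 5c.
m1: inner = H(46 36 36 36 36 cb) = e9; tag = H(2c 5c 5c 5c 5c e9) = 85
m2: inner = H(46 36 36 36 36 ce) = ec; tag = H(2c 5c 5c 5c 5c ec) = 88 ← matches
m3: inner = H(46 36 36 36 36 77) = 95; tag = H(2c 5c 5c 5c 5c 95) = 31

2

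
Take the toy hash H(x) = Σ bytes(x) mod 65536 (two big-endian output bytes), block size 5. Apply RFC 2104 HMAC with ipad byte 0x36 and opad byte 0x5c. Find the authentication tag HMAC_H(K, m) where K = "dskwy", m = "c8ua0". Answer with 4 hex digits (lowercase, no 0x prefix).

0116

Key "dskwy" = 64 73 6b 77 79 is exactly B = 5 bytes: K' = 64 73 6b 77 79.
K' ⊕ ipad = 52 45 5d 41 4f.  K' ⊕ opad = 38 2f 37 2b 25.
Inner input = (K'⊕ipad) ∥ m = 52 45 5d 41 4f ∥ 63 38 75 61 30.
Inner hash: sum = 82+69+93+65+79+99+56+117+97+48 = 805 → 03 25.
Outer input = (K'⊕opad) ∥ inner = 38 2f 37 2b 25 ∥ 03 25.
Outer hash (tag): sum = 56+47+55+43+37+3+37 = 278 → 01 16.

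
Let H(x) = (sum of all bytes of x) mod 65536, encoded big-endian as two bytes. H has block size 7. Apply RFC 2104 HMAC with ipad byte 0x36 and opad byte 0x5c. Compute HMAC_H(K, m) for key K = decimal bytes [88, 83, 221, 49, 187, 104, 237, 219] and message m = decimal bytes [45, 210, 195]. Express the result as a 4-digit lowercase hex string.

03b3

Key decimal bytes [88, 83, 221, 49, 187, 104, 237, 219] = 58 53 dd 31 bb 68 ed db is 8 bytes > B = 7, so hash it first: H(key) = 04 a4, then zero-pad to 7 bytes: K' = 04 a4 00 00 00 00 00.
K' ⊕ ipad = 32 92 36 36 36 36 36.  K' ⊕ opad = 58 f8 5c 5c 5c 5c 5c.
Inner input = (K'⊕ipad) ∥ m = 32 92 36 36 36 36 36 ∥ 2d d2 c3.
Inner hash: sum = 50+146+54+54+54+54+54+45+210+195 = 916 → 03 94.
Outer input = (K'⊕opad) ∥ inner = 58 f8 5c 5c 5c 5c 5c ∥ 03 94.
Outer hash (tag): sum = 88+248+92+92+92+92+92+3+148 = 947 → 03 b3.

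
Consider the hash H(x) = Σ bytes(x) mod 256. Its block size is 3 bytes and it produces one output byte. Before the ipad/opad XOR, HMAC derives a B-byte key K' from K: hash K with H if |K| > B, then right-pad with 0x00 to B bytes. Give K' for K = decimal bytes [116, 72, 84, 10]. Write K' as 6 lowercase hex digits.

|K| = 4 > B = 3, so first hash the key.
H(K): sum = 116+72+84+10 = 282; mod 256 = 26 → 1a.
Zero-pad H(K) = 1a to 3 bytes: K' = 1a 00 00.

1a0000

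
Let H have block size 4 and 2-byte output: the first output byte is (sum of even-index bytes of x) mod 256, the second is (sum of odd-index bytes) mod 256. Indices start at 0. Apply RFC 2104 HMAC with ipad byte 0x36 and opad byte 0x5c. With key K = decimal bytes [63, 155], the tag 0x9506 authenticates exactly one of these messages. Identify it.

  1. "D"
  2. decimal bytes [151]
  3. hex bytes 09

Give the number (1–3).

2

Key decimal bytes [63, 155] = 3f 9b is 2 bytes ≤ B = 4; zero-pad to 4 bytes: K' = 3f 9b 00 00.
K' ⊕ ipad = 09 ad 36 36; K' ⊕ opad = 63 c7 5c 5c.
m1: inner = H(09 ad 36 36 44) = 83 e3; tag = H(63 c7 5c 5c 83 e3) = 4206
m2: inner = H(09 ad 36 36 97) = d6 e3; tag = H(63 c7 5c 5c d6 e3) = 9506 ← matches
m3: inner = H(09 ad 36 36 09) = 48 e3; tag = H(63 c7 5c 5c 48 e3) = 0706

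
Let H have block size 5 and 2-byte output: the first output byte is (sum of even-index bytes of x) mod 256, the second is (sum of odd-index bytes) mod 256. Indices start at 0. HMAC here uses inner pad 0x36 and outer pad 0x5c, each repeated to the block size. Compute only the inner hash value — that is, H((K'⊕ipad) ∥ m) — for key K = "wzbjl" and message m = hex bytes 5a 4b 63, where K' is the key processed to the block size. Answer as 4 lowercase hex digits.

Key "wzbjl" = 77 7a 62 6a 6c is exactly B = 5 bytes: K' = 77 7a 62 6a 6c.
K' ⊕ ipad = 41 4c 54 5c 5a.
Inner input = 41 4c 54 5c 5a ∥ 5a 4b 63.
Inner hash: even-index sum = 314 mod 256 = 58; odd-index sum = 357 mod 256 = 101 → 3a 65.

3a65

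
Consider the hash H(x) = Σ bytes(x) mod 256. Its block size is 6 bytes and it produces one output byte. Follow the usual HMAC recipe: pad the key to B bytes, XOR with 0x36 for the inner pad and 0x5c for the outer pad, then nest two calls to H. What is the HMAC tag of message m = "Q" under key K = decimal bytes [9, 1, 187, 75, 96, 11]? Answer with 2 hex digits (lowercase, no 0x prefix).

a7

Key decimal bytes [9, 1, 187, 75, 96, 11] = 09 01 bb 4b 60 0b is exactly B = 6 bytes: K' = 09 01 bb 4b 60 0b.
K' ⊕ ipad = 3f 37 8d 7d 56 3d.  K' ⊕ opad = 55 5d e7 17 3c 57.
Inner input = (K'⊕ipad) ∥ m = 3f 37 8d 7d 56 3d ∥ 51.
Inner hash: sum = 63+55+141+125+86+61+81 = 612; mod 256 = 100 → 64.
Outer input = (K'⊕opad) ∥ inner = 55 5d e7 17 3c 57 ∥ 64.
Outer hash (tag): sum = 85+93+231+23+60+87+100 = 679; mod 256 = 167 → a7.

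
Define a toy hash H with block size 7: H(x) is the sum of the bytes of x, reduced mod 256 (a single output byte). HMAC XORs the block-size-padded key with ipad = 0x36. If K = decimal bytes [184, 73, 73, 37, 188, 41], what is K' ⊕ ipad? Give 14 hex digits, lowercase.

8e7f7f138a1f36

Key decimal bytes [184, 73, 73, 37, 188, 41] = b8 49 49 25 bc 29 is 6 bytes ≤ B = 7; zero-pad to 7 bytes: K' = b8 49 49 25 bc 29 00.
XOR each byte with 0x36: b8⊕36=8e, 49⊕36=7f, 49⊕36=7f, 25⊕36=13, bc⊕36=8a, 29⊕36=1f, 00⊕36=36.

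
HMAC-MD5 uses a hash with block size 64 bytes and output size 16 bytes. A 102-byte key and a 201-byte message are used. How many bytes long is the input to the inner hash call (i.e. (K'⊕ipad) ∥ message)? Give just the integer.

Key is 102 > 64 bytes, so it is hashed to 16 bytes then zero-padded to 64: |K'| = 64.
Inner input = (K'⊕ipad) ∥ m → 64 + 201 = 265 bytes.

265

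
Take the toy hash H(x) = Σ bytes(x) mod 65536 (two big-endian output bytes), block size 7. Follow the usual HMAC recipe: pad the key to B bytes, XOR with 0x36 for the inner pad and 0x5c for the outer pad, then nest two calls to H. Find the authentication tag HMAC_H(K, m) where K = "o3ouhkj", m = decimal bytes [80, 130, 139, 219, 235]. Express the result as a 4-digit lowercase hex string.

01d8

Key "o3ouhkj" = 6f 33 6f 75 68 6b 6a is exactly B = 7 bytes: K' = 6f 33 6f 75 68 6b 6a.
K' ⊕ ipad = 59 05 59 43 5e 5d 5c.  K' ⊕ opad = 33 6f 33 29 34 37 36.
Inner input = (K'⊕ipad) ∥ m = 59 05 59 43 5e 5d 5c ∥ 50 82 8b db eb.
Inner hash: sum = 89+5+89+67+94+93+92+80+130+139+219+235 = 1332 → 05 34.
Outer input = (K'⊕opad) ∥ inner = 33 6f 33 29 34 37 36 ∥ 05 34.
Outer hash (tag): sum = 51+111+51+41+52+55+54+5+52 = 472 → 01 d8.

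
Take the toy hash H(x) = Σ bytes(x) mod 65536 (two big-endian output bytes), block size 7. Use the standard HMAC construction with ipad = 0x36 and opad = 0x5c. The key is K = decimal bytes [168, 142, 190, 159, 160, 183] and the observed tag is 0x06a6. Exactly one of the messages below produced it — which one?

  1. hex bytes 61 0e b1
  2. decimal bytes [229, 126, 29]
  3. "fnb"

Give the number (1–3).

Key decimal bytes [168, 142, 190, 159, 160, 183] = a8 8e be 9f a0 b7 is 6 bytes ≤ B = 7; zero-pad to 7 bytes: K' = a8 8e be 9f a0 b7 00.
K' ⊕ ipad = 9e b8 88 a9 96 81 36; K' ⊕ opad = f4 d2 e2 c3 fc eb 5c.
m1: inner = H(9e b8 88 a9 96 81 36 61 0e b1) = 04 f4; tag = H(f4 d2 e2 c3 fc eb 5c 04 f4) = 06a6 ← matches
m2: inner = H(9e b8 88 a9 96 81 36 e5 7e 1d) = 05 54; tag = H(f4 d2 e2 c3 fc eb 5c 05 54) = 0607
m3: inner = H(9e b8 88 a9 96 81 36 66 6e 62) = 05 0a; tag = H(f4 d2 e2 c3 fc eb 5c 05 0a) = 05bd

1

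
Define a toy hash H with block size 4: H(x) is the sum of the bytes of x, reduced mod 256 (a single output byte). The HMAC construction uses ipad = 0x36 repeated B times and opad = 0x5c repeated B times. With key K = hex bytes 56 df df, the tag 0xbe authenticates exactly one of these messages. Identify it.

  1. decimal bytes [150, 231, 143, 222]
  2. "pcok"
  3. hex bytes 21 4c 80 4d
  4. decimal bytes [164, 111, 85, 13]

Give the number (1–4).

Key hex bytes 56 df df is 3 bytes ≤ B = 4; zero-pad to 4 bytes: K' = 56 df df 00.
K' ⊕ ipad = 60 e9 e9 36; K' ⊕ opad = 0a 83 83 5c.
m1: inner = H(60 e9 e9 36 96 e7 8f de) = 52; tag = H(0a 83 83 5c 52) = be ← matches
m2: inner = H(60 e9 e9 36 70 63 6f 6b) = 15; tag = H(0a 83 83 5c 15) = 81
m3: inner = H(60 e9 e9 36 21 4c 80 4d) = a2; tag = H(0a 83 83 5c a2) = 0e
m4: inner = H(60 e9 e9 36 a4 6f 55 0d) = dd; tag = H(0a 83 83 5c dd) = 49

1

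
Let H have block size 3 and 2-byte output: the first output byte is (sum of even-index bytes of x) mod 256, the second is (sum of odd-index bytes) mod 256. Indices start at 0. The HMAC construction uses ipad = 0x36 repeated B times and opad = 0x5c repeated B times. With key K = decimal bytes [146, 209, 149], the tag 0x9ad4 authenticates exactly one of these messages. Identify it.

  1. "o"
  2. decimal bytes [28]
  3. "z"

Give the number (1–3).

2

Key decimal bytes [146, 209, 149] = 92 d1 95 is exactly B = 3 bytes: K' = 92 d1 95.
K' ⊕ ipad = a4 e7 a3; K' ⊕ opad = ce 8d c9.
m1: inner = H(a4 e7 a3 6f) = 47 56; tag = H(ce 8d c9 47 56) = edd4
m2: inner = H(a4 e7 a3 1c) = 47 03; tag = H(ce 8d c9 47 03) = 9ad4 ← matches
m3: inner = H(a4 e7 a3 7a) = 47 61; tag = H(ce 8d c9 47 61) = f8d4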